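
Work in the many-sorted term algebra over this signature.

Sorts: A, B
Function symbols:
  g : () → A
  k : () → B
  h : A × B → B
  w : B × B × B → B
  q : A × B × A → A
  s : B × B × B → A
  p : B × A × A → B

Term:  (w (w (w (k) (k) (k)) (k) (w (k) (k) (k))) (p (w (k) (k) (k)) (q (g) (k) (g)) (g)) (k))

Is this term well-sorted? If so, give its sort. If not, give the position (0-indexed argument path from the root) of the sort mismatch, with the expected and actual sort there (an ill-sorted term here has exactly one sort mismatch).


      (k) : B
      (k) : B
      (k) : B
    (w (k) (k) (k)) : B
    (k) : B
      (k) : B
      (k) : B
      (k) : B
    (w (k) (k) (k)) : B
  (w (w (k) (k) (k)) (k) (w (k) (k) (k))) : B
      (k) : B
      (k) : B
      (k) : B
    (w (k) (k) (k)) : B
      (g) : A
      (k) : B
      (g) : A
    (q (g) (k) (g)) : A
    (g) : A
  (p (w (k) (k) (k)) (q (g) (k) (g)) (g)) : B
  (k) : B
(w (w (w (k) (k) (k)) (k) (w (k) (k) (k))) (p (w (k) (k) (k)) (q (g) (k) (g)) (g)) (k)) : B

well-sorted; sort = B


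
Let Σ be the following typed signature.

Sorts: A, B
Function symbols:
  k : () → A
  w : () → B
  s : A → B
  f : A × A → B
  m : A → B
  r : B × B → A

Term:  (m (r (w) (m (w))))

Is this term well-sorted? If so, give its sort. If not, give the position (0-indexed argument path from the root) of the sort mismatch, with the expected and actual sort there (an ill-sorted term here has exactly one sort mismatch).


ill-sorted at position [0, 1, 0]: expected A, got B

    (w) : B
      (w) : B
    (m (w)) : ✗ arg 0 at [0, 1, 0] has sort B, expected A


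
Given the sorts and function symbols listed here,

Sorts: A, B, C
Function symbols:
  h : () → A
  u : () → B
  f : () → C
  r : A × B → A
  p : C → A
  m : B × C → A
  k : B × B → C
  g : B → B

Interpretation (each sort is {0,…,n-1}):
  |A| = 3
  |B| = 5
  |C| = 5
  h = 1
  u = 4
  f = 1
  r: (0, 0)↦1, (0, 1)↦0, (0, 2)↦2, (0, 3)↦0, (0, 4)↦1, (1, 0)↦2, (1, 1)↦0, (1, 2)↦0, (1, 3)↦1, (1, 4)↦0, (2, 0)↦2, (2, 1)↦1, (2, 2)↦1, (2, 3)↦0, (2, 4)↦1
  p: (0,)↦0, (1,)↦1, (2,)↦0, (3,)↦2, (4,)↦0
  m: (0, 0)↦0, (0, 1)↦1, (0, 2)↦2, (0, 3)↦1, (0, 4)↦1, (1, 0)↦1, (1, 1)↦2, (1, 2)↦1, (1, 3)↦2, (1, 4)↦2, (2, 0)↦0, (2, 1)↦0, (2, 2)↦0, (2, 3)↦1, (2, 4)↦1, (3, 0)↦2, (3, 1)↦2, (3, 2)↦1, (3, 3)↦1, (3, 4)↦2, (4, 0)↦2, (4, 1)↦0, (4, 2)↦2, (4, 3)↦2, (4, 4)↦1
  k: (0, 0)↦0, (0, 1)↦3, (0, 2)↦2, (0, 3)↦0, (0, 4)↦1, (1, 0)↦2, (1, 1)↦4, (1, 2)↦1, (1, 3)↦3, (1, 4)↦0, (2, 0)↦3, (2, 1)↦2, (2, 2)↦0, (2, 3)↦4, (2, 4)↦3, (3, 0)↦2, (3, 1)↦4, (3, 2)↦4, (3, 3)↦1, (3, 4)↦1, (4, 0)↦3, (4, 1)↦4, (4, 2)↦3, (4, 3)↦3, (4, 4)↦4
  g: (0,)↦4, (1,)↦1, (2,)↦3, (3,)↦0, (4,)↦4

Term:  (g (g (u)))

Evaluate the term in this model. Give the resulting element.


value = 4

  u = 4
  (g (u)) = g(4,) = 4
  (g (g (u))) = g(4,) = 4


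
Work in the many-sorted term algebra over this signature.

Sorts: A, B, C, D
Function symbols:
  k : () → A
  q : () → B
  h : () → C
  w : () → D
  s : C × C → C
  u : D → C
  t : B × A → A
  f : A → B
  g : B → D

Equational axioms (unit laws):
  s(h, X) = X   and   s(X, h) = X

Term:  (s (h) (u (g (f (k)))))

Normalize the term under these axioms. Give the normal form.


normal form = (u (g (f (k))))

1. (s (h) (u (g (f (k)))))  →  (u (g (f (k))))


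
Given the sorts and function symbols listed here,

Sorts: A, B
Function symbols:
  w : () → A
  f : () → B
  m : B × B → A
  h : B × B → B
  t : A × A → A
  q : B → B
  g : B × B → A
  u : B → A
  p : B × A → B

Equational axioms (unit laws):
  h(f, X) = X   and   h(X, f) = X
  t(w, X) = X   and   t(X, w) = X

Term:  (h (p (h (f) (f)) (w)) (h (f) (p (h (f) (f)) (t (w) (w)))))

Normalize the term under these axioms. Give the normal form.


normal form = (h (p (f) (w)) (p (f) (w)))

1. (h (p (h (f) (f)) (w)) (h (f) (p (h (f) (f)) (t (w) (w)))))  →  (h (p (f) (w)) (h (f) (p (h (f) (f)) (t (w) (w)))))
2. (h (p (f) (w)) (h (f) (p (h (f) (f)) (t (w) (w)))))  →  (h (p (f) (w)) (p (h (f) (f)) (t (w) (w))))
3. (h (p (f) (w)) (p (h (f) (f)) (t (w) (w))))  →  (h (p (f) (w)) (p (f) (t (w) (w))))
4. (h (p (f) (w)) (p (f) (t (w) (w))))  →  (h (p (f) (w)) (p (f) (w)))


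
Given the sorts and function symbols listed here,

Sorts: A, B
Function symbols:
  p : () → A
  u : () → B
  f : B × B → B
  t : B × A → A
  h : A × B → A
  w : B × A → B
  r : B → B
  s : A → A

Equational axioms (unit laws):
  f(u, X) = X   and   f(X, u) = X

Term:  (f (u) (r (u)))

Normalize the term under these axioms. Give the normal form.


1. (f (u) (r (u)))  →  (r (u))

normal form = (r (u))


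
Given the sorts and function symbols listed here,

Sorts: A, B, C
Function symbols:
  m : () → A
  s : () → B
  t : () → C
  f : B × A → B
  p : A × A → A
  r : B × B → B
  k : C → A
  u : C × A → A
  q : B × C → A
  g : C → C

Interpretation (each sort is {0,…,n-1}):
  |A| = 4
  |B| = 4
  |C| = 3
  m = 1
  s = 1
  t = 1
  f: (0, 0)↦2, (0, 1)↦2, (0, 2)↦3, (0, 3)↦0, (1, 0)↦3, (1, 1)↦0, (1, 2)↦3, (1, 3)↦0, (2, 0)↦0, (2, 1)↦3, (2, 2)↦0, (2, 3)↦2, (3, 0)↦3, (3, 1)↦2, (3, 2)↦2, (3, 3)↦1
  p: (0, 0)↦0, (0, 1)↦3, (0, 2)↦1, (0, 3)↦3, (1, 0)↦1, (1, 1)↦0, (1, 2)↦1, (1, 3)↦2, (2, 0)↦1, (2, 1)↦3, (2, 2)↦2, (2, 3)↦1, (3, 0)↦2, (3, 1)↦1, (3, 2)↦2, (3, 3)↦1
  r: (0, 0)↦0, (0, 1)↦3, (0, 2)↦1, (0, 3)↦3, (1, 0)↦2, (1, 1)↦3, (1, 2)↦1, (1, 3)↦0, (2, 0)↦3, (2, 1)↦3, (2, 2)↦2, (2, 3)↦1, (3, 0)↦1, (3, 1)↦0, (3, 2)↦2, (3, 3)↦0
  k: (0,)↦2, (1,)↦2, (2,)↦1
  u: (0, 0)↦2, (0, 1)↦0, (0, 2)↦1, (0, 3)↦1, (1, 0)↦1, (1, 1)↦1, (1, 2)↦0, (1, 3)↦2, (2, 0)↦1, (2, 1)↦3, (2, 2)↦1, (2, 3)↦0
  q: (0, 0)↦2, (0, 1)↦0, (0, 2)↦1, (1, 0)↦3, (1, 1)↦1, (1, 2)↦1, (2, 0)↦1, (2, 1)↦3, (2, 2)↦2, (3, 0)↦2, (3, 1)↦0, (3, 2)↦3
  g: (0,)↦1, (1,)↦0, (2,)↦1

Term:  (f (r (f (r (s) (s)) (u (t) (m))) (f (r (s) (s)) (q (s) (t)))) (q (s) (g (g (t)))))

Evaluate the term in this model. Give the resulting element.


value = 3

  s = 1
  s = 1
  (r (s) (s)) = r(1, 1) = 3
  t = 1
  m = 1
  (u (t) (m)) = u(1, 1) = 1
  (f (r (s) (s)) (u (t) (m))) = f(3, 1) = 2
  s = 1
  s = 1
  (r (s) (s)) = r(1, 1) = 3
  s = 1
  t = 1
  (q (s) (t)) = q(1, 1) = 1
  (f (r (s) (s)) (q (s) (t))) = f(3, 1) = 2
  (r (f (r (s) (s)) (u (t) (m))) (f (r (s) (s)) (q (s) (t)))) = r(2, 2) = 2
  s = 1
  t = 1
  (g (t)) = g(1,) = 0
  (g (g (t))) = g(0,) = 1
  (q (s) (g (g (t)))) = q(1, 1) = 1
  (f (r (f (r (s) (s)) (u (t) (m))) (f (r (s) (s)) (q (s) (t)))) (q (s) (g (g (t))))) = f(2, 1) = 3


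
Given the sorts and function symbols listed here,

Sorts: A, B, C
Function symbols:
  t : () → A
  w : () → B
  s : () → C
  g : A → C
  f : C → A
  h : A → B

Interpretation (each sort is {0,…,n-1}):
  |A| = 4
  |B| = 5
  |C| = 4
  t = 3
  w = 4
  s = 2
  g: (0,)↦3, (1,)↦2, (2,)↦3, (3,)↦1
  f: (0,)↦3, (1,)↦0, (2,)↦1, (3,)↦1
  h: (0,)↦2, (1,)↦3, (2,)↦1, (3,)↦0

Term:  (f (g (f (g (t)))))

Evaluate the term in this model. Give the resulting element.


  t = 3
  (g (t)) = g(3,) = 1
  (f (g (t))) = f(1,) = 0
  (g (f (g (t)))) = g(0,) = 3
  (f (g (f (g (t))))) = f(3,) = 1

value = 1


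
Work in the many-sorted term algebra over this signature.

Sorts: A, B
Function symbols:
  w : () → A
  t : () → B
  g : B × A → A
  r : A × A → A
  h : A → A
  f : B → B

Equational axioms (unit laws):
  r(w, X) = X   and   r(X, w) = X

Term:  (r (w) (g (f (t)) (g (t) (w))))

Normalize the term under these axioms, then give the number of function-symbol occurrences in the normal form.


1. (r (w) (g (f (t)) (g (t) (w))))  →  (g (f (t)) (g (t) (w)))
normal form: (g (f (t)) (g (t) (w)))

size = 6


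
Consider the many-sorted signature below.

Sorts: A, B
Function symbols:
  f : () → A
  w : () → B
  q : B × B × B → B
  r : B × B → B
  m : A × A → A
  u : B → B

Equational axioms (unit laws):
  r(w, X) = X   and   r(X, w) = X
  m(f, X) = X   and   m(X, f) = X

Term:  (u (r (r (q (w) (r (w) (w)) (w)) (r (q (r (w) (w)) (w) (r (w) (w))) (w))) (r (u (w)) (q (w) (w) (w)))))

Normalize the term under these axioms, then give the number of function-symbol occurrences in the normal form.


size = 18

1. (u (r (r (q (w) (r (w) (w)) (w)) (r (q (r (w) (w)) (w) (r (w) (w))) (w))) (r (u (w)) (q (w) (w) (w)))))  →  (u (r (r (q (w) (w) (w)) (r (q (r (w) (w)) (w) (r (w) (w))) (w))) (r (u (w)) (q (w) (w) (w)))))
2. (u (r (r (q (w) (w) (w)) (r (q (r (w) (w)) (w) (r (w) (w))) (w))) (r (u (w)) (q (w) (w) (w)))))  →  (u (r (r (q (w) (w) (w)) (q (r (w) (w)) (w) (r (w) (w)))) (r (u (w)) (q (w) (w) (w)))))
3. (u (r (r (q (w) (w) (w)) (q (r (w) (w)) (w) (r (w) (w)))) (r (u (w)) (q (w) (w) (w)))))  →  (u (r (r (q (w) (w) (w)) (q (w) (w) (r (w) (w)))) (r (u (w)) (q (w) (w) (w)))))
4. (u (r (r (q (w) (w) (w)) (q (w) (w) (r (w) (w)))) (r (u (w)) (q (w) (w) (w)))))  →  (u (r (r (q (w) (w) (w)) (q (w) (w) (w))) (r (u (w)) (q (w) (w) (w)))))
normal form: (u (r (r (q (w) (w) (w)) (q (w) (w) (w))) (r (u (w)) (q (w) (w) (w)))))


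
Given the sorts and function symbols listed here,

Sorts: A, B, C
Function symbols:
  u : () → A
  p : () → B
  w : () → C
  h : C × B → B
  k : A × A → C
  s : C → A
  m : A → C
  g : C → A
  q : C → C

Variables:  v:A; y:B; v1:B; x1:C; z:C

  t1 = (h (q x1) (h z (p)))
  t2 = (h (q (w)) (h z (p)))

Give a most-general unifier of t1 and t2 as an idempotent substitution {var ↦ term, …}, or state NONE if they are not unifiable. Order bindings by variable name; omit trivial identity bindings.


{x1 ↦ (w)}


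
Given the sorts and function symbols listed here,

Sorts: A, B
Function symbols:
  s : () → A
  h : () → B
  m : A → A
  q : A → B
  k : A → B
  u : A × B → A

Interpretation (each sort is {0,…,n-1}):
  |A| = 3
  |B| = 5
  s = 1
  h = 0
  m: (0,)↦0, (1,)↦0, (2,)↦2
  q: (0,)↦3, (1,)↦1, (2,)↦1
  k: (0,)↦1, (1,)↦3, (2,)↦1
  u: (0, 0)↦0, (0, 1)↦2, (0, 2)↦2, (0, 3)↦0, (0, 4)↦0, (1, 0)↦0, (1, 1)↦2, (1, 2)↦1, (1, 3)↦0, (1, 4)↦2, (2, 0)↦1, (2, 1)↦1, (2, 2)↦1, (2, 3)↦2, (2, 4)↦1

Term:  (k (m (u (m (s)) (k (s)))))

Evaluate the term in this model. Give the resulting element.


  s = 1
  (m (s)) = m(1,) = 0
  s = 1
  (k (s)) = k(1,) = 3
  (u (m (s)) (k (s))) = u(0, 3) = 0
  (m (u (m (s)) (k (s)))) = m(0,) = 0
  (k (m (u (m (s)) (k (s))))) = k(0,) = 1

value = 1


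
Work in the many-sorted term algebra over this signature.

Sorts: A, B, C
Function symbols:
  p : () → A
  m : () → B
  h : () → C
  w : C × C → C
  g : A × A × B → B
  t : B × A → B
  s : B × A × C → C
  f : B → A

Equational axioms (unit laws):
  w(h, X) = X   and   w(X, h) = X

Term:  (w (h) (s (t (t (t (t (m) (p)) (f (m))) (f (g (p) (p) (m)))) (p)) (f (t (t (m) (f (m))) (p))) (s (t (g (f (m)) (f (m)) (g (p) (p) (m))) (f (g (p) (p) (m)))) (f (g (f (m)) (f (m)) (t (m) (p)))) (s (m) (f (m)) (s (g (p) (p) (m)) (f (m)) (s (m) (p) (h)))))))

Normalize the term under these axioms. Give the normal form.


1. (w (h) (s (t (t (t (t (m) (p)) (f (m))) (f (g (p) (p) (m)))) (p)) (f (t (t (m) (f (m))) (p))) (s (t (g (f (m)) (f (m)) (g (p) (p) (m))) (f (g (p) (p) (m)))) (f (g (f (m)) (f (m)) (t (m) (p)))) (s (m) (f (m)) (s (g (p) (p) (m)) (f (m)) (s (m) (p) (h)))))))  →  (s (t (t (t (t (m) (p)) (f (m))) (f (g (p) (p) (m)))) (p)) (f (t (t (m) (f (m))) (p))) (s (t (g (f (m)) (f (m)) (g (p) (p) (m))) (f (g (p) (p) (m)))) (f (g (f (m)) (f (m)) (t (m) (p)))) (s (m) (f (m)) (s (g (p) (p) (m)) (f (m)) (s (m) (p) (h))))))

normal form = (s (t (t (t (t (m) (p)) (f (m))) (f (g (p) (p) (m)))) (p)) (f (t (t (m) (f (m))) (p))) (s (t (g (f (m)) (f (m)) (g (p) (p) (m))) (f (g (p) (p) (m)))) (f (g (f (m)) (f (m)) (t (m) (p)))) (s (m) (f (m)) (s (g (p) (p) (m)) (f (m)) (s (m) (p) (h))))))


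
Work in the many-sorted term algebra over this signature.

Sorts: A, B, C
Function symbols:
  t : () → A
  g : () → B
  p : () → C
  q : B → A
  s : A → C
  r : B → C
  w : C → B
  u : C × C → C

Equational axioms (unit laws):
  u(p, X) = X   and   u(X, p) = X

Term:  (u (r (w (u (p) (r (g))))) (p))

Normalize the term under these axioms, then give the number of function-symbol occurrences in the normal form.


1. (u (r (w (u (p) (r (g))))) (p))  →  (r (w (u (p) (r (g)))))
2. (r (w (u (p) (r (g)))))  →  (r (w (r (g))))
normal form: (r (w (r (g))))

size = 4


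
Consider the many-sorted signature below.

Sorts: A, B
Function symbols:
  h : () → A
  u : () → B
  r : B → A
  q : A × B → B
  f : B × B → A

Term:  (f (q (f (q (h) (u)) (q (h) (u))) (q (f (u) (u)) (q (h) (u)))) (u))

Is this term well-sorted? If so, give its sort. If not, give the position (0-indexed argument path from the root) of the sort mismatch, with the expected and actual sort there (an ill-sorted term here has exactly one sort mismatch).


well-sorted; sort = A

        (h) : A
        (u) : B
      (q (h) (u)) : B
        (h) : A
        (u) : B
      (q (h) (u)) : B
    (f (q (h) (u)) (q (h) (u))) : A
        (u) : B
        (u) : B
      (f (u) (u)) : A
        (h) : A
        (u) : B
      (q (h) (u)) : B
    (q (f (u) (u)) (q (h) (u))) : B
  (q (f (q (h) (u)) (q (h) (u))) (q (f (u) (u)) (q (h) (u)))) : B
  (u) : B
(f (q (f (q (h) (u)) (q (h) (u))) (q (f (u) (u)) (q (h) (u)))) (u)) : A


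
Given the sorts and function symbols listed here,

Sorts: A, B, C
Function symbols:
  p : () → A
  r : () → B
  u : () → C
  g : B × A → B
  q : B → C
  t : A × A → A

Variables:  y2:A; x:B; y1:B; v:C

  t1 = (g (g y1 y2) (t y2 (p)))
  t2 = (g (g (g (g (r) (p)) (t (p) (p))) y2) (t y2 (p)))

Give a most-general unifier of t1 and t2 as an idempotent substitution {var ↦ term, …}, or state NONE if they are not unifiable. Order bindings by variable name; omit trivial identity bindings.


{y1 ↦ (g (g (r) (p)) (t (p) (p)))}


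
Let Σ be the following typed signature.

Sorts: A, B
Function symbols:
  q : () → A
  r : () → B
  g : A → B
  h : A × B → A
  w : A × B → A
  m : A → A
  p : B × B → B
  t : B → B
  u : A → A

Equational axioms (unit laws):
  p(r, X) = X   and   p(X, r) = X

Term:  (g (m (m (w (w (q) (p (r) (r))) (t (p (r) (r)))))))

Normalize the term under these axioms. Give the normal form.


normal form = (g (m (m (w (w (q) (r)) (t (r))))))

1. (g (m (m (w (w (q) (p (r) (r))) (t (p (r) (r)))))))  →  (g (m (m (w (w (q) (r)) (t (p (r) (r)))))))
2. (g (m (m (w (w (q) (r)) (t (p (r) (r)))))))  →  (g (m (m (w (w (q) (r)) (t (r))))))


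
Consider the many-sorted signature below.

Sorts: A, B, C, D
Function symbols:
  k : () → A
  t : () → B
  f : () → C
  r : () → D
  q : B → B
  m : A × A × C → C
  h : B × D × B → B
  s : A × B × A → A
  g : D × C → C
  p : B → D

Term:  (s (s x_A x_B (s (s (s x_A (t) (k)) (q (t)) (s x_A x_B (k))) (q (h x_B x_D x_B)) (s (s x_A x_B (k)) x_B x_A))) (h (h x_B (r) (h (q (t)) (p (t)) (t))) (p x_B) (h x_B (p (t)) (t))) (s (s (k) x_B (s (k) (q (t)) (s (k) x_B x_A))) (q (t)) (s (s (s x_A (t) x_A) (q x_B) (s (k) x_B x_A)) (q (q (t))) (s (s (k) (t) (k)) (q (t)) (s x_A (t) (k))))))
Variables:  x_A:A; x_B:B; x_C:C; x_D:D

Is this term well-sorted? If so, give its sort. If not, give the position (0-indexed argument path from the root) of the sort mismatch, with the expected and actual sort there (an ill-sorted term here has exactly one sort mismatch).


    x_A : A
    x_B : B
          x_A : A
          (t) : B
          (k) : A
        (s x_A (t) (k)) : A
          (t) : B
        (q (t)) : B
          x_A : A
          x_B : B
          (k) : A
        (s x_A x_B (k)) : A
      (s (s x_A (t) (k)) (q (t)) (s x_A x_B (k))) : A
          x_B : B
          x_D : D
          x_B : B
        (h x_B x_D x_B) : B
      (q (h x_B x_D x_B)) : B
          x_A : A
          x_B : B
          (k) : A
        (s x_A x_B (k)) : A
        x_B : B
        x_A : A
      (s (s x_A x_B (k)) x_B x_A) : A
    (s (s (s x_A (t) (k)) (q (t)) (s x_A x_B (k))) (q (h x_B x_D x_B)) (s (s x_A x_B (k)) x_B x_A)) : A
  (s x_A x_B (s (s (s x_A (t) (k)) (q (t)) (s x_A x_B (k))) (q (h x_B x_D x_B)) (s (s x_A x_B (k)) x_B x_A))) : A
      x_B : B
      (r) : D
          (t) : B
        (q (t)) : B
          (t) : B
        (p (t)) : D
        (t) : B
      (h (q (t)) (p (t)) (t)) : B
    (h x_B (r) (h (q (t)) (p (t)) (t))) : B
      x_B : B
    (p x_B) : D
      x_B : B
        (t) : B
      (p (t)) : D
      (t) : B
    (h x_B (p (t)) (t)) : B
  (h (h x_B (r) (h (q (t)) (p (t)) (t))) (p x_B) (h x_B (p (t)) (t))) : B
      (k) : A
      x_B : B
        (k) : A
          (t) : B
        (q (t)) : B
          (k) : A
          x_B : B
          x_A : A
        (s (k) x_B x_A) : A
      (s (k) (q (t)) (s (k) x_B x_A)) : A
    (s (k) x_B (s (k) (q (t)) (s (k) x_B x_A))) : A
      (t) : B
    (q (t)) : B
          x_A : A
          (t) : B
          x_A : A
        (s x_A (t) x_A) : A
          x_B : B
        (q x_B) : B
          (k) : A
          x_B : B
          x_A : A
        (s (k) x_B x_A) : A
      (s (s x_A (t) x_A) (q x_B) (s (k) x_B x_A)) : A
          (t) : B
        (q (t)) : B
      (q (q (t))) : B
          (k) : A
          (t) : B
          (k) : A
        (s (k) (t) (k)) : A
          (t) : B
        (q (t)) : B
          x_A : A
          (t) : B
          (k) : A
        (s x_A (t) (k)) : A
      (s (s (k) (t) (k)) (q (t)) (s x_A (t) (k))) : A
    (s (s (s x_A (t) x_A) (q x_B) (s (k) x_B x_A)) (q (q (t))) (s (s (k) (t) (k)) (q (t)) (s x_A (t) (k)))) : A
  (s (s (k) x_B (s (k) (q (t)) (s (k) x_B x_A))) (q (t)) (s (s (s x_A (t) x_A) (q x_B) (s (k) x_B x_A)) (q (q (t))) (s (s (k) (t) (k)) (q (t)) (s x_A (t) (k))))) : A
(s (s x_A x_B (s (s (s x_A (t) (k)) (q (t)) (s x_A x_B (k))) (q (h x_B x_D x_B)) (s (s x_A x_B (k)) x_B x_A))) (h (h x_B (r) (h (q (t)) (p (t)) (t))) (p x_B) (h x_B (p (t)) (t))) (s (s (k) x_B (s (k) (q (t)) (s (k) x_B x_A))) (q (t)) (s (s (s x_A (t) x_A) (q x_B) (s (k) x_B x_A)) (q (q (t))) (s (s (k) (t) (k)) (q (t)) (s x_A (t) (k)))))) : A

well-sorted; sort = A


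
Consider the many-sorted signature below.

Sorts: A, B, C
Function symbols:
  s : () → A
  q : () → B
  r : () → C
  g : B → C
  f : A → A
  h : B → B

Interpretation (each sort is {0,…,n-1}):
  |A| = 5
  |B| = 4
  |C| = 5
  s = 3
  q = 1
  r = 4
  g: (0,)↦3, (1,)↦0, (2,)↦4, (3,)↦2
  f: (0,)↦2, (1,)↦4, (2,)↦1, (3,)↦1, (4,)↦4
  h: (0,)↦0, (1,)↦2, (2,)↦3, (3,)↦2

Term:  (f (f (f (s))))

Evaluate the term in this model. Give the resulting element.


  s = 3
  (f (s)) = f(3,) = 1
  (f (f (s))) = f(1,) = 4
  (f (f (f (s)))) = f(4,) = 4

value = 4


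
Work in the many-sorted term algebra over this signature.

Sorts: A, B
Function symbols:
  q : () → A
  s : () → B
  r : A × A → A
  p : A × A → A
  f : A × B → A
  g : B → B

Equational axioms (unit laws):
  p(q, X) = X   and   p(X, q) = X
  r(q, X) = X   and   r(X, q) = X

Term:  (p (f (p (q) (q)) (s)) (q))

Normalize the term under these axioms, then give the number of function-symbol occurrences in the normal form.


size = 3

1. (p (f (p (q) (q)) (s)) (q))  →  (f (p (q) (q)) (s))
2. (f (p (q) (q)) (s))  →  (f (q) (s))
normal form: (f (q) (s))


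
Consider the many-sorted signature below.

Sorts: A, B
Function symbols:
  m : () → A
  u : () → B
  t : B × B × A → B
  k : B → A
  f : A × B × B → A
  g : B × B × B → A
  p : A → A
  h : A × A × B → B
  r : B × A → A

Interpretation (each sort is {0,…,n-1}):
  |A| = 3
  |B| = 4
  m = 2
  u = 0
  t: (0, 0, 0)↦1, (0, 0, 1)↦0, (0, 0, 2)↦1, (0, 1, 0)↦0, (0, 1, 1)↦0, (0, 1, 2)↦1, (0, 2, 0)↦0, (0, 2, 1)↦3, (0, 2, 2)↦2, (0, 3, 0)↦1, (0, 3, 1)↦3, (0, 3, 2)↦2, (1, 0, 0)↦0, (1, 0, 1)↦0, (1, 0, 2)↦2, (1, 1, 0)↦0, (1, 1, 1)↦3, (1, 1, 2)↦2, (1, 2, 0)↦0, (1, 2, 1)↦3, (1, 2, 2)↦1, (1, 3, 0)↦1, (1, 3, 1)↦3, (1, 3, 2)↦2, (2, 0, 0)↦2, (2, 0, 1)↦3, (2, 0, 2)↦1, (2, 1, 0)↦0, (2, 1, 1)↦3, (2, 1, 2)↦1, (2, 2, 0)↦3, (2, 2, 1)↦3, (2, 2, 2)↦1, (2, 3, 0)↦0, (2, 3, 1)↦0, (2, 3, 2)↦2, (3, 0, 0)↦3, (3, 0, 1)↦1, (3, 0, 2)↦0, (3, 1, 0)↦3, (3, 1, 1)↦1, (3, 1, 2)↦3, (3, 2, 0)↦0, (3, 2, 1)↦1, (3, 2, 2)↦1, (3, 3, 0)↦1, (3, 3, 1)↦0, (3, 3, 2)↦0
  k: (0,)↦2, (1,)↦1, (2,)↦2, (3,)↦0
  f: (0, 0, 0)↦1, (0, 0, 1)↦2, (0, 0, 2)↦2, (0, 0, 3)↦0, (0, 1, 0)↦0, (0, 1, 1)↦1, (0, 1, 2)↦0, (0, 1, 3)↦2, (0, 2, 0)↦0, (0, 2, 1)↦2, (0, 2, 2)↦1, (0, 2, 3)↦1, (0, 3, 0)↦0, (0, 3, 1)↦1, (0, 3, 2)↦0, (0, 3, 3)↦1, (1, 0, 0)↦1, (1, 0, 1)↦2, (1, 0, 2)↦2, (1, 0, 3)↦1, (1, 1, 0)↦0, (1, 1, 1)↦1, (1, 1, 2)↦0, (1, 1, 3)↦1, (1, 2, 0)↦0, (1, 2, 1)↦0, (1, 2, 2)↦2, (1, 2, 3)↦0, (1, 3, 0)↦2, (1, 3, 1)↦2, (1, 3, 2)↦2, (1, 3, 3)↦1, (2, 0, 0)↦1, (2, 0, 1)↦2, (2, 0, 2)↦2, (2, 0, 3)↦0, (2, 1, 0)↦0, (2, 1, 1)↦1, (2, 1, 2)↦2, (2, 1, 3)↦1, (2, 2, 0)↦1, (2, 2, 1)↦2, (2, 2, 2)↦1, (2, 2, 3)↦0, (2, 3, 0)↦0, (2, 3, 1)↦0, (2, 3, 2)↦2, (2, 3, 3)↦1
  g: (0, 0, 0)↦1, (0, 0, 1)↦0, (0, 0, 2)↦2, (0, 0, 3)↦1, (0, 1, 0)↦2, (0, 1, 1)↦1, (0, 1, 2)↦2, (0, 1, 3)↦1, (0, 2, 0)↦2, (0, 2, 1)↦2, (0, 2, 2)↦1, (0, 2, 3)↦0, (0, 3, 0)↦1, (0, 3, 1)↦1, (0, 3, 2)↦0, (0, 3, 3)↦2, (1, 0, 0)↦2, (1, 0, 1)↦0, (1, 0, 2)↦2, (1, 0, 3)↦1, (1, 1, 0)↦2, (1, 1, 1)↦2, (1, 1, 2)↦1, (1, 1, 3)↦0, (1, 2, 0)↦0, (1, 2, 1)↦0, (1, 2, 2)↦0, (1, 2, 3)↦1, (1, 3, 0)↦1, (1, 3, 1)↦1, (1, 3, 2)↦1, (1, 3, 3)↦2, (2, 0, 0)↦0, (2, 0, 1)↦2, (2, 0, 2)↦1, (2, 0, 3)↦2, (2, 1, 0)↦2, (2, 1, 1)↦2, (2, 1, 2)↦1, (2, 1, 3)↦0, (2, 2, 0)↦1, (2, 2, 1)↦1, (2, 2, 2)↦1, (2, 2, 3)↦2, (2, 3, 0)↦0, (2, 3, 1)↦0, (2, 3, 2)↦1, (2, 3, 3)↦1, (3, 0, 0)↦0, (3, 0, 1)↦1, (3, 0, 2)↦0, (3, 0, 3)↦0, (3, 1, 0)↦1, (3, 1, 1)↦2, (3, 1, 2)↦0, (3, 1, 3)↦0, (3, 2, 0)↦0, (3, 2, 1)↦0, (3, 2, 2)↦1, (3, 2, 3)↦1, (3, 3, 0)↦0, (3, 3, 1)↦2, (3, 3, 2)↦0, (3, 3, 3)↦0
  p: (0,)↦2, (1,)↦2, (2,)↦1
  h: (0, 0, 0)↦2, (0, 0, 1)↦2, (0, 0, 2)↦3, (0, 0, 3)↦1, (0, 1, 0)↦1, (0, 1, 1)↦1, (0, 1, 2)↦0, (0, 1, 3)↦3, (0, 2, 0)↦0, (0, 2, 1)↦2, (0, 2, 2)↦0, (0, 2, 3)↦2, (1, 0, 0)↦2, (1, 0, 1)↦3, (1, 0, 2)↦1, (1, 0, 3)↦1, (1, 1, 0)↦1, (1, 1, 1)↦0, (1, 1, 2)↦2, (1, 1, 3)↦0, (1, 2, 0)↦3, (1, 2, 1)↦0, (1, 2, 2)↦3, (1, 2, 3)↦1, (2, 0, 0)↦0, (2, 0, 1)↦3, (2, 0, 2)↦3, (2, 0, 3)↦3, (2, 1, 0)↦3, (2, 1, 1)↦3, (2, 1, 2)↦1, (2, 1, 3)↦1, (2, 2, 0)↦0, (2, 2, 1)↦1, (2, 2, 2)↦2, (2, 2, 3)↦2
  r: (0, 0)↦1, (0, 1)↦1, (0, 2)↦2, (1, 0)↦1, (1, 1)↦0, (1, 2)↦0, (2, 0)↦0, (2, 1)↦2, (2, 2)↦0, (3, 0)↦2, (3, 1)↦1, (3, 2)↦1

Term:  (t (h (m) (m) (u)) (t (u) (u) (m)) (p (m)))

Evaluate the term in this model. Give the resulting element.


value = 0

  m = 2
  m = 2
  u = 0
  (h (m) (m) (u)) = h(2, 2, 0) = 0
  u = 0
  u = 0
  m = 2
  (t (u) (u) (m)) = t(0, 0, 2) = 1
  m = 2
  (p (m)) = p(2,) = 1
  (t (h (m) (m) (u)) (t (u) (u) (m)) (p (m))) = t(0, 1, 1) = 0


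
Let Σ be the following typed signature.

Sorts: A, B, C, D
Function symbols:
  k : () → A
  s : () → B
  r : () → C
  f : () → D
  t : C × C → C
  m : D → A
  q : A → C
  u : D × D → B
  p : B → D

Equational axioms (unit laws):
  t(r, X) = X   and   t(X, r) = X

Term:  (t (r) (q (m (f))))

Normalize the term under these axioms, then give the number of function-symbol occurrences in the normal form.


1. (t (r) (q (m (f))))  →  (q (m (f)))
normal form: (q (m (f)))

size = 3


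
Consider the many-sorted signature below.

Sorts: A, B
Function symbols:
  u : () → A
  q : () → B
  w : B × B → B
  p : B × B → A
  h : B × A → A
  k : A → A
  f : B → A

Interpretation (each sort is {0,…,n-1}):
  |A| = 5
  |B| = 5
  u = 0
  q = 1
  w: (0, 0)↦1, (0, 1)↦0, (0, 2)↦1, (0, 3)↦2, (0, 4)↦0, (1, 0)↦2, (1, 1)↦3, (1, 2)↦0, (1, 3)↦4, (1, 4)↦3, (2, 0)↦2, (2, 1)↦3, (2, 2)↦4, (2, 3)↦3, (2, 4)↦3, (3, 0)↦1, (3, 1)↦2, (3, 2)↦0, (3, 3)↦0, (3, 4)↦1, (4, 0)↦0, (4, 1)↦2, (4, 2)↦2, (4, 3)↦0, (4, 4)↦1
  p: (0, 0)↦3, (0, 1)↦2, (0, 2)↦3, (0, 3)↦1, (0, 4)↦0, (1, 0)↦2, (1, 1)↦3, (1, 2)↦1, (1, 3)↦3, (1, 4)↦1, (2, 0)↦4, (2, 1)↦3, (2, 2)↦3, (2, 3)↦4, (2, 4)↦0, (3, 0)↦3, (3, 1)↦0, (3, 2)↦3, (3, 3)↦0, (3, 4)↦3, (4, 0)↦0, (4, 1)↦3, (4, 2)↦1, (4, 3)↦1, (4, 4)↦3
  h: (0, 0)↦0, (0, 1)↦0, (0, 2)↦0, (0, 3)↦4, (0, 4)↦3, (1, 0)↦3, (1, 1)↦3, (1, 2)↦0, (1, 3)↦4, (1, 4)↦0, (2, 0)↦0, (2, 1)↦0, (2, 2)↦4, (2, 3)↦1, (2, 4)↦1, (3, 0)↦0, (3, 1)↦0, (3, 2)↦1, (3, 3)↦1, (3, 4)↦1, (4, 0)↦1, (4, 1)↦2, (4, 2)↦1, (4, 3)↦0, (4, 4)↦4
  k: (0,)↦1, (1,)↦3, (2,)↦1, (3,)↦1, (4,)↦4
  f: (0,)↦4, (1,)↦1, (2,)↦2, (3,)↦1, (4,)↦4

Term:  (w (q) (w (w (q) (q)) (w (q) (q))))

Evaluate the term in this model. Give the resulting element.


  q = 1
  q = 1
  q = 1
  (w (q) (q)) = w(1, 1) = 3
  q = 1
  q = 1
  (w (q) (q)) = w(1, 1) = 3
  (w (w (q) (q)) (w (q) (q))) = w(3, 3) = 0
  (w (q) (w (w (q) (q)) (w (q) (q)))) = w(1, 0) = 2

value = 2


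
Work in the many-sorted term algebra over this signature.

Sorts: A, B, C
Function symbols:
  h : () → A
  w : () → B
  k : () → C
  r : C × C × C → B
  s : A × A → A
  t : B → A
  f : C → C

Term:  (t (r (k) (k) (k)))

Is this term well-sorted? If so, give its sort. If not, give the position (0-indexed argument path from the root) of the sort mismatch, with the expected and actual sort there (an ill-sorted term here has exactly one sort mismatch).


well-sorted; sort = A

    (k) : C
    (k) : C
    (k) : C
  (r (k) (k) (k)) : B
(t (r (k) (k) (k))) : A


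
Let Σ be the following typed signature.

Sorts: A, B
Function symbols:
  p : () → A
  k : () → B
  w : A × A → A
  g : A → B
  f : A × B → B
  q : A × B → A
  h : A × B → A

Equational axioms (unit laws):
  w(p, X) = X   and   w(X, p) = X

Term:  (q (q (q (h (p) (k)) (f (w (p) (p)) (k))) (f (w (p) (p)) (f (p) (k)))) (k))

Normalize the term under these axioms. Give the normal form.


1. (q (q (q (h (p) (k)) (f (w (p) (p)) (k))) (f (w (p) (p)) (f (p) (k)))) (k))  →  (q (q (q (h (p) (k)) (f (p) (k))) (f (w (p) (p)) (f (p) (k)))) (k))
2. (q (q (q (h (p) (k)) (f (p) (k))) (f (w (p) (p)) (f (p) (k)))) (k))  →  (q (q (q (h (p) (k)) (f (p) (k))) (f (p) (f (p) (k)))) (k))

normal form = (q (q (q (h (p) (k)) (f (p) (k))) (f (p) (f (p) (k)))) (k))


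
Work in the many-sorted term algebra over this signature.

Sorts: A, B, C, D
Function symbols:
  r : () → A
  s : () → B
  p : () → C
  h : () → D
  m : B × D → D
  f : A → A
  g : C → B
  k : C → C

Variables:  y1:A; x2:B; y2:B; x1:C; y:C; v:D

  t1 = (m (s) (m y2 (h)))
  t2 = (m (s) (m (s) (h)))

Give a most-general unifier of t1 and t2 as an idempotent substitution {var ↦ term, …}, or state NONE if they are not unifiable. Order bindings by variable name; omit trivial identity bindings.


{y2 ↦ (s)}


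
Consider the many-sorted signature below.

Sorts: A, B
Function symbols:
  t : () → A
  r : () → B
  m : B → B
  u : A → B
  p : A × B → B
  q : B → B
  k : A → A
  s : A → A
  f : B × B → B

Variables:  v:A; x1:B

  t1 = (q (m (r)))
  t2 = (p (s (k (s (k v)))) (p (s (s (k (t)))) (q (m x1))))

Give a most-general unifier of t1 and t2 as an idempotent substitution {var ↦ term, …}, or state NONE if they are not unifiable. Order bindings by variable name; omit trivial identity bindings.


NONE (not unifiable)

head clash or occurs-check failure — not unifiable


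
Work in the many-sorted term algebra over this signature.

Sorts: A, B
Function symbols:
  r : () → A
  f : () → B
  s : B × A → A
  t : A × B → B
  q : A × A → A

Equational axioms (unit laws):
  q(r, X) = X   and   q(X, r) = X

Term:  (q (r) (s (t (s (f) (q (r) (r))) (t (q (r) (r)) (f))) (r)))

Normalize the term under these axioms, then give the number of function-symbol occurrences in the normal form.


size = 9

1. (q (r) (s (t (s (f) (q (r) (r))) (t (q (r) (r)) (f))) (r)))  →  (s (t (s (f) (q (r) (r))) (t (q (r) (r)) (f))) (r))
2. (s (t (s (f) (q (r) (r))) (t (q (r) (r)) (f))) (r))  →  (s (t (s (f) (r)) (t (q (r) (r)) (f))) (r))
3. (s (t (s (f) (r)) (t (q (r) (r)) (f))) (r))  →  (s (t (s (f) (r)) (t (r) (f))) (r))
normal form: (s (t (s (f) (r)) (t (r) (f))) (r))


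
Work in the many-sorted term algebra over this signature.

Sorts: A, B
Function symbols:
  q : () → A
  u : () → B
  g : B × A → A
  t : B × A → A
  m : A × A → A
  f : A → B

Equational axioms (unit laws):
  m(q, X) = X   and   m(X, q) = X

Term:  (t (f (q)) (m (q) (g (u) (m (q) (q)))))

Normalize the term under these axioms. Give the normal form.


1. (t (f (q)) (m (q) (g (u) (m (q) (q)))))  →  (t (f (q)) (g (u) (m (q) (q))))
2. (t (f (q)) (g (u) (m (q) (q))))  →  (t (f (q)) (g (u) (q)))

normal form = (t (f (q)) (g (u) (q)))


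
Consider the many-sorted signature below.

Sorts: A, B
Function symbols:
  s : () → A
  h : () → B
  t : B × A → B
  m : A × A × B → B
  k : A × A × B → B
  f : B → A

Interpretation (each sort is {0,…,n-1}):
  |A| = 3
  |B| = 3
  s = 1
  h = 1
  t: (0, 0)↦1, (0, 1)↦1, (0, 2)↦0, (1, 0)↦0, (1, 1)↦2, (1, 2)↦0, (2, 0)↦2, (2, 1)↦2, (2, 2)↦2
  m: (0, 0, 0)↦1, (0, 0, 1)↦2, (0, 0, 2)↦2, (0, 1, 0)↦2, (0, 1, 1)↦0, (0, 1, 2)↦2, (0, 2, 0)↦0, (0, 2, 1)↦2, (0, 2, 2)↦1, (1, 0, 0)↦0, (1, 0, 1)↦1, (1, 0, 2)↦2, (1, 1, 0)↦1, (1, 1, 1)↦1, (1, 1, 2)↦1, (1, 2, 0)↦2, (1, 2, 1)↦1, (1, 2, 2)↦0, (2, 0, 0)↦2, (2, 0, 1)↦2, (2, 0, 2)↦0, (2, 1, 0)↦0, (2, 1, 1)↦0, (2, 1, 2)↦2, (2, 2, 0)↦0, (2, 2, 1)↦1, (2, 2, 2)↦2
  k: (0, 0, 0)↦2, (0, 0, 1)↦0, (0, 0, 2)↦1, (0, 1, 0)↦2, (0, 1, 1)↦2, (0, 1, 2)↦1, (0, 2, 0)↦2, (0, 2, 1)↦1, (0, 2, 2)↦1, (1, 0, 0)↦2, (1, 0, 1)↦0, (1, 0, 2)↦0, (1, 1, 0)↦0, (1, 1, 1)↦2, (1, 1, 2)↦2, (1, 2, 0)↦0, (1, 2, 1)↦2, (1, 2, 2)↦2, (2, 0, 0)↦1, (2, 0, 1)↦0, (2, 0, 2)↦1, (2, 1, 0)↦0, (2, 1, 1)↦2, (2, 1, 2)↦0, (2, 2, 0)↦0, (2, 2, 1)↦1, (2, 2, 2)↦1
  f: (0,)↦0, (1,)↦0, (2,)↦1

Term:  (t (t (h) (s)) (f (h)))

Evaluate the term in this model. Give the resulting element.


value = 2

  h = 1
  s = 1
  (t (h) (s)) = t(1, 1) = 2
  h = 1
  (f (h)) = f(1,) = 0
  (t (t (h) (s)) (f (h))) = t(2, 0) = 2


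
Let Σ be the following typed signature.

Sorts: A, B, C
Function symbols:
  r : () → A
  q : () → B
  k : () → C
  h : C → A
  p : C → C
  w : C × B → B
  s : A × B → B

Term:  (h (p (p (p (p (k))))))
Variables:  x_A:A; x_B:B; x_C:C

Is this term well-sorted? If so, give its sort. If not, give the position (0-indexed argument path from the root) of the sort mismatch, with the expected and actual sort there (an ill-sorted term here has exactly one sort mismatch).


          (k) : C
        (p (k)) : C
      (p (p (k))) : C
    (p (p (p (k)))) : C
  (p (p (p (p (k))))) : C
(h (p (p (p (p (k)))))) : A

well-sorted; sort = A


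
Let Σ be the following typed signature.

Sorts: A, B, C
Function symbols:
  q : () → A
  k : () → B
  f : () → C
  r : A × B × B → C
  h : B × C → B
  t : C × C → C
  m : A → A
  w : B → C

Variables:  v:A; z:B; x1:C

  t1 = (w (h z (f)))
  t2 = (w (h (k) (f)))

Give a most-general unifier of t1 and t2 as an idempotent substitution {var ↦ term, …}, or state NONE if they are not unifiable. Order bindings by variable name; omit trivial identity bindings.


{z ↦ (k)}


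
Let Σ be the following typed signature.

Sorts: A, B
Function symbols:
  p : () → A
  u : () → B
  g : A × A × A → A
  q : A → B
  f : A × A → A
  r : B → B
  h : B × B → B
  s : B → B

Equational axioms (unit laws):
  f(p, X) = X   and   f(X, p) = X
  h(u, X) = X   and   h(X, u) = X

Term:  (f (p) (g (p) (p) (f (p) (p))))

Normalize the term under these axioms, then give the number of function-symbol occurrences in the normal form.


1. (f (p) (g (p) (p) (f (p) (p))))  →  (g (p) (p) (f (p) (p)))
2. (g (p) (p) (f (p) (p)))  →  (g (p) (p) (p))
normal form: (g (p) (p) (p))

size = 4


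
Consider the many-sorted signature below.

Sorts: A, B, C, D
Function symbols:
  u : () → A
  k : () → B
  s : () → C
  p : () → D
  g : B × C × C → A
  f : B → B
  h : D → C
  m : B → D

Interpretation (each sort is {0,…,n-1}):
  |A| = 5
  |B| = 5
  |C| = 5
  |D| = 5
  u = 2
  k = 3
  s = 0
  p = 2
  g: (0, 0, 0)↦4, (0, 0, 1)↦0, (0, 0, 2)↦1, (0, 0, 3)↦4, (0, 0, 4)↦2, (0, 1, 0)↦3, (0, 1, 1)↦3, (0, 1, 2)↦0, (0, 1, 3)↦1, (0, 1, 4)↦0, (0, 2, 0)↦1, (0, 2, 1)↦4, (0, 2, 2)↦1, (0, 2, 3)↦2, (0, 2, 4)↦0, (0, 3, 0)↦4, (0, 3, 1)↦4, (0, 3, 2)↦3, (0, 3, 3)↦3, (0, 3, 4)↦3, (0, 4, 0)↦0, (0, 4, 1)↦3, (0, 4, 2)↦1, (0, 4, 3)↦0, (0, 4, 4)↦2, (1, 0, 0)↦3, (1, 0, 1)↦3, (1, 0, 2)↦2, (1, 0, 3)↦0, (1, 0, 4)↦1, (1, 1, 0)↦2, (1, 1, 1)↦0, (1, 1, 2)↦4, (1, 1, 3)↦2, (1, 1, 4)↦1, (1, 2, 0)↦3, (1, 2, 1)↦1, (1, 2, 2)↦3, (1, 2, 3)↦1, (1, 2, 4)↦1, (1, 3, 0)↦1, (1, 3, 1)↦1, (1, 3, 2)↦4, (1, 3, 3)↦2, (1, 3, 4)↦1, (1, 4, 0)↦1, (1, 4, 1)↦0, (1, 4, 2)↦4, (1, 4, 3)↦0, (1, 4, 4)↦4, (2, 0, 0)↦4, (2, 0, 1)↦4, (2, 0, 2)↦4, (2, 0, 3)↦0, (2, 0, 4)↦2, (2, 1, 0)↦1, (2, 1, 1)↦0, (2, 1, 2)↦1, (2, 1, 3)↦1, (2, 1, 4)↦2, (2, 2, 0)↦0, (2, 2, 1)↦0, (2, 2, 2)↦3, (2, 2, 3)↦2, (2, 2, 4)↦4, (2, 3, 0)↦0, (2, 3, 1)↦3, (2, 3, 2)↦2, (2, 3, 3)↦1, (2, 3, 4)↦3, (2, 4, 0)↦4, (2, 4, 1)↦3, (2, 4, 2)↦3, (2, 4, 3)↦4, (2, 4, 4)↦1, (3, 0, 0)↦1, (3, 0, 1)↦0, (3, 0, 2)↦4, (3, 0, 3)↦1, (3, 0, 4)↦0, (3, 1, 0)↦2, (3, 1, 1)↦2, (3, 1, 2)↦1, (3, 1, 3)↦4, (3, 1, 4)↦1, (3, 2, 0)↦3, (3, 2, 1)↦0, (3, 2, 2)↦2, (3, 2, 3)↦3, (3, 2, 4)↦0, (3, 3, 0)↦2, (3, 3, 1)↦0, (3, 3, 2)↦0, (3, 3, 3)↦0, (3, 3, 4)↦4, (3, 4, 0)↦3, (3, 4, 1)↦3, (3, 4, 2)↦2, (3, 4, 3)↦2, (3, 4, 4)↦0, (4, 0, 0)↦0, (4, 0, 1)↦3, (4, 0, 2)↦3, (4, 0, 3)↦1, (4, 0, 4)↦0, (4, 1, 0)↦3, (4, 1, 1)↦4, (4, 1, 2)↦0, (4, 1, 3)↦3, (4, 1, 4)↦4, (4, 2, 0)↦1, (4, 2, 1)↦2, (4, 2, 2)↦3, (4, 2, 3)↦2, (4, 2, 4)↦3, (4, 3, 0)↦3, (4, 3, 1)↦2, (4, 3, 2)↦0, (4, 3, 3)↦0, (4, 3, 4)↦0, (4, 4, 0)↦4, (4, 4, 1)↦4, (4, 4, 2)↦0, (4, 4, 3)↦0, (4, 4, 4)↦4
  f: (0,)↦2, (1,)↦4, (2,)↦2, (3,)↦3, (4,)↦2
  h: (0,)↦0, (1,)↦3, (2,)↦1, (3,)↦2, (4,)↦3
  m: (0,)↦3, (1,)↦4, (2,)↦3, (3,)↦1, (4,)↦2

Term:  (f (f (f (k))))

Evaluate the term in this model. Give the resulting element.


  k = 3
  (f (k)) = f(3,) = 3
  (f (f (k))) = f(3,) = 3
  (f (f (f (k)))) = f(3,) = 3

value = 3


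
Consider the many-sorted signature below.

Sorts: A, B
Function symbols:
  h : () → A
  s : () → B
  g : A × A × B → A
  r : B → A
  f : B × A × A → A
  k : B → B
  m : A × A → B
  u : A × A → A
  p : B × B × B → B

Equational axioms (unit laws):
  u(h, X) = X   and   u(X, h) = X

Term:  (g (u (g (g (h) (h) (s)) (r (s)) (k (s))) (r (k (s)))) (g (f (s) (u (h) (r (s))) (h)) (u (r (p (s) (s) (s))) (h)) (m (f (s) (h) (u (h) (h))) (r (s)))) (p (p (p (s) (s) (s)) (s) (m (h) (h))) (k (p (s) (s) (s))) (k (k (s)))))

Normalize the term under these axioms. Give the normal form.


normal form = (g (u (g (g (h) (h) (s)) (r (s)) (k (s))) (r (k (s)))) (g (f (s) (r (s)) (h)) (r (p (s) (s) (s))) (m (f (s) (h) (h)) (r (s)))) (p (p (p (s) (s) (s)) (s) (m (h) (h))) (k (p (s) (s) (s))) (k (k (s)))))

1. (g (u (g (g (h) (h) (s)) (r (s)) (k (s))) (r (k (s)))) (g (f (s) (u (h) (r (s))) (h)) (u (r (p (s) (s) (s))) (h)) (m (f (s) (h) (u (h) (h))) (r (s)))) (p (p (p (s) (s) (s)) (s) (m (h) (h))) (k (p (s) (s) (s))) (k (k (s)))))  →  (g (u (g (g (h) (h) (s)) (r (s)) (k (s))) (r (k (s)))) (g (f (s) (r (s)) (h)) (u (r (p (s) (s) (s))) (h)) (m (f (s) (h) (u (h) (h))) (r (s)))) (p (p (p (s) (s) (s)) (s) (m (h) (h))) (k (p (s) (s) (s))) (k (k (s)))))
2. (g (u (g (g (h) (h) (s)) (r (s)) (k (s))) (r (k (s)))) (g (f (s) (r (s)) (h)) (u (r (p (s) (s) (s))) (h)) (m (f (s) (h) (u (h) (h))) (r (s)))) (p (p (p (s) (s) (s)) (s) (m (h) (h))) (k (p (s) (s) (s))) (k (k (s)))))  →  (g (u (g (g (h) (h) (s)) (r (s)) (k (s))) (r (k (s)))) (g (f (s) (r (s)) (h)) (r (p (s) (s) (s))) (m (f (s) (h) (u (h) (h))) (r (s)))) (p (p (p (s) (s) (s)) (s) (m (h) (h))) (k (p (s) (s) (s))) (k (k (s)))))
3. (g (u (g (g (h) (h) (s)) (r (s)) (k (s))) (r (k (s)))) (g (f (s) (r (s)) (h)) (r (p (s) (s) (s))) (m (f (s) (h) (u (h) (h))) (r (s)))) (p (p (p (s) (s) (s)) (s) (m (h) (h))) (k (p (s) (s) (s))) (k (k (s)))))  →  (g (u (g (g (h) (h) (s)) (r (s)) (k (s))) (r (k (s)))) (g (f (s) (r (s)) (h)) (r (p (s) (s) (s))) (m (f (s) (h) (h)) (r (s)))) (p (p (p (s) (s) (s)) (s) (m (h) (h))) (k (p (s) (s) (s))) (k (k (s)))))


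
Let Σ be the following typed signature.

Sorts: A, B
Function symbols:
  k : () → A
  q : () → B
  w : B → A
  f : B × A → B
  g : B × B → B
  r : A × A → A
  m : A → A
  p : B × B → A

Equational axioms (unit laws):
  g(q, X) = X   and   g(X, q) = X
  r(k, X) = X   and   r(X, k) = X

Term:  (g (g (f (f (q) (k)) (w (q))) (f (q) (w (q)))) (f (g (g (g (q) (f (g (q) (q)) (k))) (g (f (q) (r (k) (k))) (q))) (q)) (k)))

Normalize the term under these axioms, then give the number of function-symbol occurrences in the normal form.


size = 21

1. (g (g (f (f (q) (k)) (w (q))) (f (q) (w (q)))) (f (g (g (g (q) (f (g (q) (q)) (k))) (g (f (q) (r (k) (k))) (q))) (q)) (k)))  →  (g (g (f (f (q) (k)) (w (q))) (f (q) (w (q)))) (f (g (g (q) (f (g (q) (q)) (k))) (g (f (q) (r (k) (k))) (q))) (k)))
2. (g (g (f (f (q) (k)) (w (q))) (f (q) (w (q)))) (f (g (g (q) (f (g (q) (q)) (k))) (g (f (q) (r (k) (k))) (q))) (k)))  →  (g (g (f (f (q) (k)) (w (q))) (f (q) (w (q)))) (f (g (f (g (q) (q)) (k)) (g (f (q) (r (k) (k))) (q))) (k)))
3. (g (g (f (f (q) (k)) (w (q))) (f (q) (w (q)))) (f (g (f (g (q) (q)) (k)) (g (f (q) (r (k) (k))) (q))) (k)))  →  (g (g (f (f (q) (k)) (w (q))) (f (q) (w (q)))) (f (g (f (q) (k)) (g (f (q) (r (k) (k))) (q))) (k)))
4. (g (g (f (f (q) (k)) (w (q))) (f (q) (w (q)))) (f (g (f (q) (k)) (g (f (q) (r (k) (k))) (q))) (k)))  →  (g (g (f (f (q) (k)) (w (q))) (f (q) (w (q)))) (f (g (f (q) (k)) (f (q) (r (k) (k)))) (k)))
5. (g (g (f (f (q) (k)) (w (q))) (f (q) (w (q)))) (f (g (f (q) (k)) (f (q) (r (k) (k)))) (k)))  →  (g (g (f (f (q) (k)) (w (q))) (f (q) (w (q)))) (f (g (f (q) (k)) (f (q) (k))) (k)))
normal form: (g (g (f (f (q) (k)) (w (q))) (f (q) (w (q)))) (f (g (f (q) (k)) (f (q) (k))) (k)))


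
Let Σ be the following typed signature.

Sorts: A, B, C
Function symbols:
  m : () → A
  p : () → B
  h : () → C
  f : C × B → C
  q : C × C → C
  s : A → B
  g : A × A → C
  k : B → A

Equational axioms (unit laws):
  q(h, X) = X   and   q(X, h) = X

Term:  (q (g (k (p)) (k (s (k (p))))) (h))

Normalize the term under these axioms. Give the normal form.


1. (q (g (k (p)) (k (s (k (p))))) (h))  →  (g (k (p)) (k (s (k (p)))))

normal form = (g (k (p)) (k (s (k (p)))))


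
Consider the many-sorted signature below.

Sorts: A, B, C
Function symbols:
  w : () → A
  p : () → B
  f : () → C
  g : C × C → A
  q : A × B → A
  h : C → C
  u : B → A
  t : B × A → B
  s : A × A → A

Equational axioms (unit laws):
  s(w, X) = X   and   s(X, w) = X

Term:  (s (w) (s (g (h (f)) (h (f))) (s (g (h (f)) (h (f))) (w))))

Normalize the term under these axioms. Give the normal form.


1. (s (w) (s (g (h (f)) (h (f))) (s (g (h (f)) (h (f))) (w))))  →  (s (g (h (f)) (h (f))) (s (g (h (f)) (h (f))) (w)))
2. (s (g (h (f)) (h (f))) (s (g (h (f)) (h (f))) (w)))  →  (s (g (h (f)) (h (f))) (g (h (f)) (h (f))))

normal form = (s (g (h (f)) (h (f))) (g (h (f)) (h (f))))


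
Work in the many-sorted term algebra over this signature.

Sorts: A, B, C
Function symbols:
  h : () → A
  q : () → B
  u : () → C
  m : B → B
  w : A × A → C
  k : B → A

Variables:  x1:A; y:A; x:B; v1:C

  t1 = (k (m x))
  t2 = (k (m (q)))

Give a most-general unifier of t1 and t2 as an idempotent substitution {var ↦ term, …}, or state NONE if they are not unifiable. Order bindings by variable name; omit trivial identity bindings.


{x ↦ (q)}
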